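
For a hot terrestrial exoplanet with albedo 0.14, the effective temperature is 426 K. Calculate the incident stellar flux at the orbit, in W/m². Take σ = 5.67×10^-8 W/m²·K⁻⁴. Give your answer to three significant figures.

From S(1−α)/4 = σT⁴: S = 4σT⁴/(1−α).
The emitted flux is σT⁴ = 1867 W/m².
S = 4·1867/0.86 = 8685 W/m².

8690 W/m²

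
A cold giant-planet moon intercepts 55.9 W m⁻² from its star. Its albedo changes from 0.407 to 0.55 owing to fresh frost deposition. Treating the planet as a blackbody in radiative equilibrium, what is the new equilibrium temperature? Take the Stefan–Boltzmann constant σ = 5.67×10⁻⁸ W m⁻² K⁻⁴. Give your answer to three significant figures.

103 kelvin

T₂ = [S(1−α₂)/(4σ)]^(1/4) = [55.90·0.45/(4σ)]^(1/4) = 102.6 K.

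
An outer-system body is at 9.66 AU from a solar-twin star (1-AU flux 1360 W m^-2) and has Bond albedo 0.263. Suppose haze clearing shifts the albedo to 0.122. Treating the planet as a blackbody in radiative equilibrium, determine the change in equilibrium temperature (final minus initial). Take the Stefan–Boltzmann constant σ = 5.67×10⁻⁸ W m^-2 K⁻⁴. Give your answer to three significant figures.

By the inverse-square law, S = 1360/9.66² = 14.57 W m^-2.
Initial: T₁ = [S(1−0.263)/(4σ)]^(1/4) = 82.96 K.
With α = 0.122, T₂ = 86.67 K.
ΔT = T₂ − T₁ = 3.711 K.

3.71 K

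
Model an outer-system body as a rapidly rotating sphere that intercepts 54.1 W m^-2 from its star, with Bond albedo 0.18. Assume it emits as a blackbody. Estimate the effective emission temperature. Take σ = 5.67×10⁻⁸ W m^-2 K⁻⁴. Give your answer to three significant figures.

Averaging over the sphere, the absorbed flux is S(1−α)/4 = 11.09 W m^-2.
Balancing against σT⁴: T = (11.09/5.67×10⁻⁸)^(1/4) = 118.3 K.

118 kelvin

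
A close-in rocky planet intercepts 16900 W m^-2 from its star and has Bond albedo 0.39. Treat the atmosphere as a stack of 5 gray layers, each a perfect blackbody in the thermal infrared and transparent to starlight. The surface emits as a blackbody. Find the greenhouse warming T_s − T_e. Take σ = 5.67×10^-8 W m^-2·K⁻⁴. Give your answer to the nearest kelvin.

The effective emission temperature is T_e = [S(1−α)/(4σ)]^¼ = 461.7 K.
Surface: T_s = (6)^¼·T_e = 722.7 K.
So the greenhouse effect raises the surface by 722.7 − 461.7 = 260.9 K.

261 K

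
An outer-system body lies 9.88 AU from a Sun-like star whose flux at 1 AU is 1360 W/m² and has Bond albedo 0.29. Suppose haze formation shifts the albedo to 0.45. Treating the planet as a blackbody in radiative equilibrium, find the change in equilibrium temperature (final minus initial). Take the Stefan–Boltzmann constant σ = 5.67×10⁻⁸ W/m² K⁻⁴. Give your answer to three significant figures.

-5.03 K

By the inverse-square law, S = 1360/9.88² = 13.93 W/m².
Before: T₁ = [13.93·0.71/(4σ)]^(1/4) = 81.27 K.
With α = 0.45, T₂ = 76.24 K.
Change: 76.24 − 81.27 = -5.026 K.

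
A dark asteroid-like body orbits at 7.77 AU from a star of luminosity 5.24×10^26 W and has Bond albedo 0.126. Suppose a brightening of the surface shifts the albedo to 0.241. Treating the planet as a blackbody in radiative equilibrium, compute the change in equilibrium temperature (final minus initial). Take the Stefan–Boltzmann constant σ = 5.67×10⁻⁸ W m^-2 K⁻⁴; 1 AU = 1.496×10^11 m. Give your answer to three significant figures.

-3.62 K

Orbital distance: d = 7.77 AU = 1.162×10^12 m.
Spreading L over a sphere of radius d: S = 5.24×10^26/(4π·1.16×10^12²) = 30.86 W m^-2.
With α = 0.126, T₁ = 104.4 K.
After:  T₂ = [30.86·0.759/(4σ)]^(1/4) = 100.8 K.
Change: 100.8 − 104.4 = -3.619 K.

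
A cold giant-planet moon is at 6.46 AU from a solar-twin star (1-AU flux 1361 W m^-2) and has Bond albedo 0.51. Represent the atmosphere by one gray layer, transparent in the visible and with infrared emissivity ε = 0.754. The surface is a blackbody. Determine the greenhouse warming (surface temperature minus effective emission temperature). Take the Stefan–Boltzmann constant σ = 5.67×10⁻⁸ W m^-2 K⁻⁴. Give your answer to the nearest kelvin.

Flux at the orbit: S = 1361/(6.46)² = 32.61 W m^-2.
Effective emission temperature (TOA balance): σT_e⁴ = S(1−α)/4 = 3.995 W m^-2 → T_e = 91.62 K.
The surface balance (absorbed SW + ε·downward IR = σT_s⁴) with T_a⁴ = T_s⁴/2 reduces to T_s = T_e·[2/(2−ε)]^¼ = 103.1 K.
Greenhouse warming: T_s − T_e = 11.51 K.

12 kelvin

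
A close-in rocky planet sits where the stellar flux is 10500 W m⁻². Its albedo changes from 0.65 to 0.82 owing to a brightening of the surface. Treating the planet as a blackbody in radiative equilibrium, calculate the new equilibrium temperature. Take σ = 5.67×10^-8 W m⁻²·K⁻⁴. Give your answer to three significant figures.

T₂ = [S(1−α₂)/(4σ)]^(1/4) = [10500·0.18/(4σ)]^(1/4) = 302.1 K.

302 kelvin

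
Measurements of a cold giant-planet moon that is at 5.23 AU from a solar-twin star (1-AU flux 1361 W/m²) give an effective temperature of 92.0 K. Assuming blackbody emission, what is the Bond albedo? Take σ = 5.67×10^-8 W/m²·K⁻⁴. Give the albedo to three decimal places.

0.673

By the inverse-square law, S = 1361/5.23² = 49.76 W/m².
Rearranging the radiative balance, α = 1 − 4σT⁴/S.
4σT⁴ = 4·5.67×10⁻⁸·(92.0)⁴ = 16.25 W/m².
Hence α = 1 − 16.25/49.76 = 0.6735.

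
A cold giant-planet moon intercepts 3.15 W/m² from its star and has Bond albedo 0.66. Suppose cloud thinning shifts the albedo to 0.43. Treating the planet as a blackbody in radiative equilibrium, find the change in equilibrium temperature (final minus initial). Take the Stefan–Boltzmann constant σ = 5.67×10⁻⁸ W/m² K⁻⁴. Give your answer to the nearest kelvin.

Before: T₁ = [3.150·0.34/(4σ)]^(1/4) = 46.62 K.
After:  T₂ = [3.150·0.57/(4σ)]^(1/4) = 53.04 K.
ΔT = T₂ − T₁ = 6.428 K.

6 K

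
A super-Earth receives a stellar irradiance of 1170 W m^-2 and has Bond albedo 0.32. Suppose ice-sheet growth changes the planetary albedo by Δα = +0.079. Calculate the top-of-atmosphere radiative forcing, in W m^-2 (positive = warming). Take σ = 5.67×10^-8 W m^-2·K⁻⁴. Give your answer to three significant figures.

-23.1 W m^-2

TOA radiative forcing: ΔF = −S·Δα/4 = −1170·(+0.079)/4 = -23.11 W m^-2.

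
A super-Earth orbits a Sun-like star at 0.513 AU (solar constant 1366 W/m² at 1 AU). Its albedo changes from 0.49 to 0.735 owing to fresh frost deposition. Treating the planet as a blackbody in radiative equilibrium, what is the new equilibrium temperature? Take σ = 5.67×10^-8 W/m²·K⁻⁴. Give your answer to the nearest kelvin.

279 kelvin

By the inverse-square law, S = 1366/0.513² = 5191 W/m².
With the new albedo, S(1−α₂)/4 = 343.9 W/m², so T₂ = 279.1 K.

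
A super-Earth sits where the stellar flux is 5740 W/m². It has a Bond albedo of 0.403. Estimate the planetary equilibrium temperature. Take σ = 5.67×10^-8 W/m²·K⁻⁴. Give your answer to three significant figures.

Absorbed flux (global mean): S(1−α)/4 = 5740·0.597/4 = 856.7 W/m².
Set σT⁴ = 856.7 → T = (856.7/σ)^(1/4) = 350.6 K.

351 K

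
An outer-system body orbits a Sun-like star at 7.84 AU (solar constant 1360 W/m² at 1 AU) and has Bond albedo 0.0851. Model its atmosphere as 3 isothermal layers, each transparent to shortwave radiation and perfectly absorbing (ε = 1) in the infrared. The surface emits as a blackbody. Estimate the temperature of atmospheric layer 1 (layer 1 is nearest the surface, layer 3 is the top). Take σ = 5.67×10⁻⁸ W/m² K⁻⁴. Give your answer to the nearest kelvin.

128 kelvin

Flux at the orbit: S = 1360/(7.84)² = 22.13 W/m².
Top-of-atmosphere balance: σT_e⁴ = S(1−α)/4 = 5.061 W/m² → T_e = 97.20 K.
The net upward flux σT_e⁴ is constant between every pair of levels, so T_k⁴ = (N+1−k)T_e⁴.
T_1 = (3)^(1/4)·97.20 = 127.9 K.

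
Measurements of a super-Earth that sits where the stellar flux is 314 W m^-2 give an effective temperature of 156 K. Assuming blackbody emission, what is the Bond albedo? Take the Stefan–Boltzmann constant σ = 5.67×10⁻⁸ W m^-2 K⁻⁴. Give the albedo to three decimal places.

Rearranging the radiative balance, α = 1 − 4σT⁴/S.
σT⁴ = 33.58 W m^-2, so 4σT⁴ = 134.3 W m^-2.
1−α = 134.3/314.0 = 0.4278, so α = 0.5722.

0.572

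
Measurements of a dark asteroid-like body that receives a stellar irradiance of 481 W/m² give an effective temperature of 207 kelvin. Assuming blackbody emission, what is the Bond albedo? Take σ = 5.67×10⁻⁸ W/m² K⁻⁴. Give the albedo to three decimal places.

Energy balance: S(1−α)/4 = σT⁴, so 1−α = 4σT⁴/S.
4σT⁴ = 4·5.67×10⁻⁸·(207)⁴ = 416.4 W/m².
1−α = 416.4/481.0 = 0.8657, so α = 0.1343.

0.134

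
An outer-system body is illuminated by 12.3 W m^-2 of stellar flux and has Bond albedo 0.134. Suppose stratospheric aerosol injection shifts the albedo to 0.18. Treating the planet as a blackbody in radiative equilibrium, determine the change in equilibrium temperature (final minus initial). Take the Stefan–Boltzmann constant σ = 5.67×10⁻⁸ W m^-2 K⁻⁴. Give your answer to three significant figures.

-1.12 K

With α = 0.134, T₁ = 82.78 K.
Final:   T₂ = [S(1−0.18)/(4σ)]^(1/4) = 81.66 K.
ΔT = T₂ − T₁ = -1.122 K.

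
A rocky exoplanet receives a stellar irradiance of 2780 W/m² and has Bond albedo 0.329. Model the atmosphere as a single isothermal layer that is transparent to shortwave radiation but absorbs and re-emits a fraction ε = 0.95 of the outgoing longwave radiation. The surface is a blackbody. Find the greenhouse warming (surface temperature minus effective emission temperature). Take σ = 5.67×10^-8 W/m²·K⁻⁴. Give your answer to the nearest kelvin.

53 K

At the top of the atmosphere, σT_e⁴ = S(1−α)/4 = 466.3 W/m², giving T_e = 301.1 K.
The surface balance (absorbed SW + ε·downward IR = σT_s⁴) with T_a⁴ = T_s⁴/2 reduces to T_s = T_e·[2/(2−ε)]^¼ = 353.8 K.
The atmosphere warms the surface by 52.64 K.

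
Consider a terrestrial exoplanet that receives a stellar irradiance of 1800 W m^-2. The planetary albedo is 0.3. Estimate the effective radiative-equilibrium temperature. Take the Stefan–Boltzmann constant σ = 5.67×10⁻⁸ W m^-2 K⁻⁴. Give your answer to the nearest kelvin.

Averaging over the sphere, the absorbed flux is S(1−α)/4 = 315.0 W m^-2.
Balancing against σT⁴: T = (315.0/5.67×10⁻⁸)^(1/4) = 273.0 K.

273 kelvin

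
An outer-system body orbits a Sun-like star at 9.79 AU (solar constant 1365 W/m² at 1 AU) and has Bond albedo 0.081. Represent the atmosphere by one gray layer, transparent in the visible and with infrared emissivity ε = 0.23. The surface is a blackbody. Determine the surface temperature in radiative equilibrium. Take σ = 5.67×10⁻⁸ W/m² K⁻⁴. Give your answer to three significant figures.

Irradiance scales as 1/d², so S = 1365 W/m² × (1/9.79)² = 14.24 W/m².
At the top of the atmosphere, σT_e⁴ = S(1−α)/4 = 3.272 W/m², giving T_e = 87.16 K.
For a single slab of emissivity ε, T_s⁴ = 2T_e⁴/(2−ε); thus T_s = 87.16·(1.13)^(1/4) = 89.86 K.

89.9 K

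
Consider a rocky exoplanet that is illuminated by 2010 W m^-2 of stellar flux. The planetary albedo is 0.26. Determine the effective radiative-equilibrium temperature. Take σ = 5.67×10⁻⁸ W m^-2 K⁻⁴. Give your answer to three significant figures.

Absorbed flux (global mean): S(1−α)/4 = 2010·0.74/4 = 371.9 W m^-2.
Set σT⁴ = 371.9 → T = (371.9/σ)^(1/4) = 284.6 K.

285 K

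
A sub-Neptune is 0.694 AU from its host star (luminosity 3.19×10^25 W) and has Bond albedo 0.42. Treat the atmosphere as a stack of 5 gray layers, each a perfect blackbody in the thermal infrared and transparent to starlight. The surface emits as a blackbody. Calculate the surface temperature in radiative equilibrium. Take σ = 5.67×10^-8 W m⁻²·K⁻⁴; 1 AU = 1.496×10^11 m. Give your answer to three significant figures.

245 K

d = 0.694 × 1.496×10^11 m = 1.038×10^11 m.
Spreading L over a sphere of radius d: S = 3.19×10^25/(4π·1.04×10^11²) = 235.5 W m⁻².
OLR = S(1−α)/4 = 34.15 W m⁻²; the top layer radiates at T_e = 156.7 K.
With N = 5 opaque layers, T_s = (N+1)^(1/4)·T_e = 6^(1/4)·156.7 = 245.2 K.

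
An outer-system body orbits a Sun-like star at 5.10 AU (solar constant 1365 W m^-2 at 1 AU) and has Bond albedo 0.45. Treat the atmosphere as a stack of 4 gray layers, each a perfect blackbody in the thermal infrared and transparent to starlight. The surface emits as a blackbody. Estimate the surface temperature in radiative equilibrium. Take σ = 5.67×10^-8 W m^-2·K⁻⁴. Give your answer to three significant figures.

159 K

By the inverse-square law, S = 1365/5.10² = 52.48 W m^-2.
Top-of-atmosphere balance: σT_e⁴ = S(1−α)/4 = 7.216 W m^-2 → T_e = 106.2 K.
With N = 4 opaque layers, T_s = (N+1)^(1/4)·T_e = 5^(1/4)·106.2 = 158.8 K.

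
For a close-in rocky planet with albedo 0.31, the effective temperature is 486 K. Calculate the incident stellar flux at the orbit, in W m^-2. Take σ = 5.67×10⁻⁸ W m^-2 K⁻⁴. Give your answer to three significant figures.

18300 W m^-2

Invert the energy balance for S: S = 4σT⁴/(1−α).
σT⁴ = 5.67×10⁻⁸·(486)⁴ = 3163 W m^-2.
S = 4·3163/0.69 = 18340 W m^-2.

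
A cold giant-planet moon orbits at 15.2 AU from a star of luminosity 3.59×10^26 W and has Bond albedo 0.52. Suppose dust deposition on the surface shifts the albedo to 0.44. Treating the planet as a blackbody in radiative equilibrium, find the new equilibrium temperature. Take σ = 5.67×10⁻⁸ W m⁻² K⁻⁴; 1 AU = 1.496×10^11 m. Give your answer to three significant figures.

Orbital distance: d = 15.2 AU = 2.274×10^12 m.
Flux at the orbit: S = L/(4πd²) = 3.59×10^26/(4π·(2.27×10^12)²) = 5.525 W m⁻².
New equilibrium: T₂ = [(1−0.44)·5.525/(4σ)]^(1/4) = 60.77 K.

60.8 K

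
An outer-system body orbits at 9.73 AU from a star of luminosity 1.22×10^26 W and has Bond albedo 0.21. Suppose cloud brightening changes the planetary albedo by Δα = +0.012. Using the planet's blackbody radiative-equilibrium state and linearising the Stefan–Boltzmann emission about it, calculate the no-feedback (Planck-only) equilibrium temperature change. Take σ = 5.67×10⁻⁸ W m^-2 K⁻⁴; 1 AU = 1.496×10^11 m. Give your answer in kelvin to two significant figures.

d = 9.73 × 1.496×10^11 m = 1.456×10^12 m.
Flux at the orbit: S = L/(4πd²) = 1.22×10^26/(4π·(1.46×10^12)²) = 4.582 W m^-2.
The baseline emission temperature is T_e = 63.21 K.
The change in absorbed flux is Δ[S(1−α)/4] = −SΔα/4 = -0.01375 W m^-2.
Linearising σT⁴ gives d(σT⁴)/dT = 4σT_e³ = 0.05727 W m^-2 per K.
ΔT₀ = ΔF/λ_P = -0.01375/0.05727 = -0.240 K.

-0.24 K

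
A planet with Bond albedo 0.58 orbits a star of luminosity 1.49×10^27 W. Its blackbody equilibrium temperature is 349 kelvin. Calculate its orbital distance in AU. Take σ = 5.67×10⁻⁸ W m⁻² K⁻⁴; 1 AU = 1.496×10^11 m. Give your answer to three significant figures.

Energy balance gives S = 4σT⁴/(1−α) = 8011 W m⁻².
From L = 4πd²S, d = √(1.49×10^27/(4π·8011)) = 1.217×10^11 m = 0.8132 AU.

0.813 AU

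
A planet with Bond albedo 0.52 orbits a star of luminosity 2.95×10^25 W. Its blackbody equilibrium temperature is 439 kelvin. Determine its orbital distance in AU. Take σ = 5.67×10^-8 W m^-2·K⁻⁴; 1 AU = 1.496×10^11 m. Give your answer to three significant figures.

0.0773 AU

Required flux: S = 4σT⁴/(1−α) = 17550 W m^-2.
Then d = [L/(4πS)]^(1/2) = 1.157×10^10 m, i.e. 0.07731 AU.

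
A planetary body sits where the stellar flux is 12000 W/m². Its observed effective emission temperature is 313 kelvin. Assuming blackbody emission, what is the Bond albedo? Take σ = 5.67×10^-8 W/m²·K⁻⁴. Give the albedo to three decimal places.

0.819

Rearranging the radiative balance, α = 1 − 4σT⁴/S.
4σT⁴ = 4·5.67×10⁻⁸·(313)⁴ = 2177 W/m².
Hence α = 1 − 2177/12000 = 0.8186.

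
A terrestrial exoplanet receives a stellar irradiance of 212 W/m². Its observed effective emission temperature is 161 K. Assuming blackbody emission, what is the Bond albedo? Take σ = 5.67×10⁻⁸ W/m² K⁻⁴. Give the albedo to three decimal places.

From σT⁴ = S(1−α)/4 we invert for α: 1−α = 4σT⁴/S.
4σT⁴ = 4·5.67×10⁻⁸·(161)⁴ = 152.4 W/m².
1−α = 152.4/212.0 = 0.7188, so α = 0.2812.

0.281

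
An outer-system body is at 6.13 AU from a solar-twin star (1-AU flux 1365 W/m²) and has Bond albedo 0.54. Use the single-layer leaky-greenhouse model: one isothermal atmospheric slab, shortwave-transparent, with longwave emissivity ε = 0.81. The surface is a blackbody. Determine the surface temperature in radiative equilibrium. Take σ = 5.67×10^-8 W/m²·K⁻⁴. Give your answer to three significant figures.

Irradiance scales as 1/d², so S = 1365 W/m² × (1/6.13)² = 36.33 W/m².
At the top of the atmosphere, σT_e⁴ = S(1−α)/4 = 4.177 W/m², giving T_e = 92.65 K.
Surface balance with a leaky layer gives σT_s⁴ = σT_e⁴·2/(2−ε), so T_s = T_e·[2/(2−0.81)]^(1/4) = 105.5 K.

105 K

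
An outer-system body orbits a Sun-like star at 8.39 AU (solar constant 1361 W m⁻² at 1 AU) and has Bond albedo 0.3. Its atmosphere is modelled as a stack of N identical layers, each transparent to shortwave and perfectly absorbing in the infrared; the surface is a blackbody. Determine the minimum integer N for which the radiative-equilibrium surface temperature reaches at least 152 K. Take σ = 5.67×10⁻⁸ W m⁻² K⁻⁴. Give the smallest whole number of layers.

By the inverse-square law, S = 1361/8.39² = 19.33 W m⁻².
OLR = S(1−α)/4 = 3.384 W m⁻²; the top layer radiates at T_e = 87.89 K.
Need (N+1)T_e⁴ ≥ T_s⁴, i.e. N+1 ≥ (152/87.89)⁴ = 8.945.
The minimum whole number is N = 8.

8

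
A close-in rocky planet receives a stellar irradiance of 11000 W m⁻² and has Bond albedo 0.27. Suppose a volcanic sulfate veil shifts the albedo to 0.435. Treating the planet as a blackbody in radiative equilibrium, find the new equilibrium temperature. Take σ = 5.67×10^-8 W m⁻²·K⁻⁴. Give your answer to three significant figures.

407 K

T₂ = [S(1−α₂)/(4σ)]^(1/4) = [11000·0.565/(4σ)]^(1/4) = 406.9 K.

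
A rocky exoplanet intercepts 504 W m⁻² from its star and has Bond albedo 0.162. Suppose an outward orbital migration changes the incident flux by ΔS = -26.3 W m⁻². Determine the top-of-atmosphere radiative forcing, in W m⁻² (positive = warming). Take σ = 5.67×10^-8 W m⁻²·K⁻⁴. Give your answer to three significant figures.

TOA radiative forcing: ΔF = (1−α)ΔS/4 = 0.838·(-26.3)/4 = -5.510 W m⁻².

-5.51 W m⁻²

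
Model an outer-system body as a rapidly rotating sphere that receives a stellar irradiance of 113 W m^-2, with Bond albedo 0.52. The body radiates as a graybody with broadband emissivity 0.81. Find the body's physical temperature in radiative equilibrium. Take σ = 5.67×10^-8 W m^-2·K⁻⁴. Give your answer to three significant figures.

131 kelvin

The planet absorbs (1−α)S over its disc πR² and re-emits over 4πR², so the mean absorbed flux is (1−0.52)·113.0/4 = 13.56 W m^-2.
Equating to εσT⁴ with ε = 0.81: T = (13.56/0.81σ)^(1/4) = 131.1 K.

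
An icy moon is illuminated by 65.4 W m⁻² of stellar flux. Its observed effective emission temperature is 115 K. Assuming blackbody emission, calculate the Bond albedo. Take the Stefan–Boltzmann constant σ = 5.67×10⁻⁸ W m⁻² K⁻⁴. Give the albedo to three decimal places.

0.393

From σT⁴ = S(1−α)/4 we invert for α: 1−α = 4σT⁴/S.
4σT⁴ = 4·5.67×10⁻⁸·(115)⁴ = 39.67 W m⁻².
Hence α = 1 − 39.67/65.40 = 0.3935.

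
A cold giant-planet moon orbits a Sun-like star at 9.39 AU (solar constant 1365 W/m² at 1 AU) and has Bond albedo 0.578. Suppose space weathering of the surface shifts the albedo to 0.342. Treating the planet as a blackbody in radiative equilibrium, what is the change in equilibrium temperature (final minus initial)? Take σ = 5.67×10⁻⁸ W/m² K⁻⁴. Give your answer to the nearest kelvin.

Irradiance scales as 1/d², so S = 1365 W/m² × (1/9.39)² = 15.48 W/m².
With α = 0.578, T₁ = 73.26 K.
After:  T₂ = [15.48·0.658/(4σ)]^(1/4) = 81.86 K.
ΔT = T₂ − T₁ = 8.604 K.

9 kelvin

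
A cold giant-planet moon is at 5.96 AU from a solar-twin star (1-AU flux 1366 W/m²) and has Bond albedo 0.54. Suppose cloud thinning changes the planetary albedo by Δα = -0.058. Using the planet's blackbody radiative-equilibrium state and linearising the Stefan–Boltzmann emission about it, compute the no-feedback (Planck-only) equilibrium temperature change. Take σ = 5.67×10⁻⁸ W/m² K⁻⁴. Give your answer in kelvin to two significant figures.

3.0 K

By the inverse-square law, S = 1366/5.96² = 38.46 W/m².
Reference equilibrium: T_e = [S(1−α)/(4σ)]^(1/4) = 93.98 K.
ΔF = −(S/4)Δα = −(38.46/4)×(-0.058) = 0.5576 W/m².
Planck response: λ_P = 4σT_e³ = 4·5.67×10⁻⁸·(93.98)³ = 0.1882 W/m²/K.
So ΔT₀ = 0.5576/0.1882 = 2.96 K.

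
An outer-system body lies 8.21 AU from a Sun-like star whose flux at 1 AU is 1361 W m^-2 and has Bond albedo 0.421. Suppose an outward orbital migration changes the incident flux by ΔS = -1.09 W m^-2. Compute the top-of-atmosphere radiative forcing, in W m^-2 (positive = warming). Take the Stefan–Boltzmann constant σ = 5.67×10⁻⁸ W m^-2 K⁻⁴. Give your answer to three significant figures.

By the inverse-square law, S = 1361/8.21² = 20.19 W m^-2.
Only a fraction (1−α) is absorbed and it's spread over 4πR², so ΔF = (1−α)ΔS/4 = -0.1578 W m^-2.

-0.158 W m^-2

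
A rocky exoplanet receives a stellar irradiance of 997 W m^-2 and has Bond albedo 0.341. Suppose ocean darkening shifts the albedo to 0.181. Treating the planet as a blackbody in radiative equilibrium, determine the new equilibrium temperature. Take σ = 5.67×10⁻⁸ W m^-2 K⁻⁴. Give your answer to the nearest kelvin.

245 kelvin

T₂ = [S(1−α₂)/(4σ)]^(1/4) = [997.0·0.819/(4σ)]^(1/4) = 245.0 K.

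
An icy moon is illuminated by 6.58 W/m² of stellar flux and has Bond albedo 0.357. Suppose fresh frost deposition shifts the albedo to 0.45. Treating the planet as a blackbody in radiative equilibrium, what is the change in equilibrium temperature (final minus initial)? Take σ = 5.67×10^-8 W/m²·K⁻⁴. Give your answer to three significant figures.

Initial: T₁ = [S(1−0.357)/(4σ)]^(1/4) = 65.72 K.
With α = 0.45, T₂ = 63.20 K.
ΔT = T₂ − T₁ = -2.517 K.

-2.52 K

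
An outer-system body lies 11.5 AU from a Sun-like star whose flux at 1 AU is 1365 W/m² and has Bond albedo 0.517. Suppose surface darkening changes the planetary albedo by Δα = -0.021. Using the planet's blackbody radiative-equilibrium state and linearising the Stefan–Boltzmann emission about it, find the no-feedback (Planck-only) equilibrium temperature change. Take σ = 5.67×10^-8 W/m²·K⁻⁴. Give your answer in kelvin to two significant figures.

Flux at the orbit: S = 1365/(11.5)² = 10.32 W/m².
Reference equilibrium: T_e = [S(1−α)/(4σ)]^(1/4) = 68.47 K.
TOA radiative forcing: ΔF = −S·Δα/4 = −10.32·(-0.021)/4 = 0.05419 W/m².
Linearising σT⁴ gives d(σT⁴)/dT = 4σT_e³ = 0.07281 W/m² per K.
So ΔT₀ = 0.05419/0.07281 = 0.744 K.

0.74 K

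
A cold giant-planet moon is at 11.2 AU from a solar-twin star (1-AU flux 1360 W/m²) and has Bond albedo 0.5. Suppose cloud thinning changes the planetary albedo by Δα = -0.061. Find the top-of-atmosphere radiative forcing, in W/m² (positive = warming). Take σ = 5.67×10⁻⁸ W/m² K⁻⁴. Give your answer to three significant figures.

0.165 W/m²

By the inverse-square law, S = 1360/11.2² = 10.84 W/m².
The change in absorbed flux is Δ[S(1−α)/4] = −SΔα/4 = 0.1653 W/m².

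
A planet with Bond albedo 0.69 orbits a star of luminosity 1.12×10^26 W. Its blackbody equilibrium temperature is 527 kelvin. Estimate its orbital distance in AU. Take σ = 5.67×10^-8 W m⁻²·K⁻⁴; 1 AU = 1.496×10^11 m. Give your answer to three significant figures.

0.0840 AU

The flux needed for this T is 4σT⁴/(1−0.69) = 56430 W m⁻².
Then d = [L/(4πS)]^(1/2) = 1.257×10^10 m, i.e. 0.08401 AU.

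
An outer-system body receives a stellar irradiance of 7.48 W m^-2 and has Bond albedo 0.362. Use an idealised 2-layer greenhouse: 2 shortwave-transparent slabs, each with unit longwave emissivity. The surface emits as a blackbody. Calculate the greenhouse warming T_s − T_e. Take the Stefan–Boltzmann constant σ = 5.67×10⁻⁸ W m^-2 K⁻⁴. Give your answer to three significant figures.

Top-of-atmosphere balance: σT_e⁴ = S(1−α)/4 = 1.193 W m^-2 → T_e = 67.73 K.
Surface: T_s = (3)^¼·T_e = 89.14 K.
Warming: T_s − T_e = 21.41 K.

21.4 kelvin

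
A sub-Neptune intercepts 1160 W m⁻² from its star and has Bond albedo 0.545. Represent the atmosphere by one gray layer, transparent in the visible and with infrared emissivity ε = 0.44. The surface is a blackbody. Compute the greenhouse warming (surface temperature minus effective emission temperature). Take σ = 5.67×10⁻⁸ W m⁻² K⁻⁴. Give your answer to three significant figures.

At the top of the atmosphere, σT_e⁴ = S(1−α)/4 = 131.9 W m⁻², giving T_e = 219.6 K.
Surface balance with a leaky layer gives σT_s⁴ = σT_e⁴·2/(2−ε), so T_s = T_e·[2/(2−0.44)]^(1/4) = 233.7 K.
The atmosphere warms the surface by 14.08 K.

14.1 K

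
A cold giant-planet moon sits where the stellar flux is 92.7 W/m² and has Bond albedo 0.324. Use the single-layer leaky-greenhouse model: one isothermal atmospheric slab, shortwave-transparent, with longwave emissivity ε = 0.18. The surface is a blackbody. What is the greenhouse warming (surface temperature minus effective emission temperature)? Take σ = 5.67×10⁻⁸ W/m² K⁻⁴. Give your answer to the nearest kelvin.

3 K

Effective emission temperature (TOA balance): σT_e⁴ = S(1−α)/4 = 15.67 W/m² → T_e = 128.9 K.
The surface balance (absorbed SW + ε·downward IR = σT_s⁴) with T_a⁴ = T_s⁴/2 reduces to T_s = T_e·[2/(2−ε)]^¼ = 132.0 K.
The atmosphere warms the surface by 3.076 K.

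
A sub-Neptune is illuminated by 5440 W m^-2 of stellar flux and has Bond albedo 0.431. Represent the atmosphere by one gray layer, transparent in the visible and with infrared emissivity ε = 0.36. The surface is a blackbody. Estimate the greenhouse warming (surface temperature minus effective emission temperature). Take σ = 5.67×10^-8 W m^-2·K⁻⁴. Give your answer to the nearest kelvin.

17 K

Effective emission temperature (TOA balance): σT_e⁴ = S(1−α)/4 = 773.8 W m^-2 → T_e = 341.8 K.
The surface balance (absorbed SW + ε·downward IR = σT_s⁴) with T_a⁴ = T_s⁴/2 reduces to T_s = T_e·[2/(2−ε)]^¼ = 359.2 K.
The atmosphere warms the surface by 17.39 K.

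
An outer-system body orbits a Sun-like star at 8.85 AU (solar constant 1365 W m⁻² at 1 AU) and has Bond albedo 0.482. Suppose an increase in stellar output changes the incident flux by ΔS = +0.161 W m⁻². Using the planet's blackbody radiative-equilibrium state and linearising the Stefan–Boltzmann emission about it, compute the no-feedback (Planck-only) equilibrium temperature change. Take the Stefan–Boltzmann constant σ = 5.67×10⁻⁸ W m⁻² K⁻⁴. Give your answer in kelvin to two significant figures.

By the inverse-square law, S = 1365/8.85² = 17.43 W m⁻².
Unperturbed T_e = [17.43·(1−0.482)/(4σ)]^¼ = 79.43 K.
ΔF = Δ[S(1−α)]/4 = (1−0.482)·+0.161/4 = 0.02085 W m⁻².
Linearising σT⁴ gives d(σT⁴)/dT = 4σT_e³ = 0.1137 W m⁻² per K.
ΔT₀ = ΔF/λ_P = 0.02085/0.1137 = 0.183 K.

0.18 kelvin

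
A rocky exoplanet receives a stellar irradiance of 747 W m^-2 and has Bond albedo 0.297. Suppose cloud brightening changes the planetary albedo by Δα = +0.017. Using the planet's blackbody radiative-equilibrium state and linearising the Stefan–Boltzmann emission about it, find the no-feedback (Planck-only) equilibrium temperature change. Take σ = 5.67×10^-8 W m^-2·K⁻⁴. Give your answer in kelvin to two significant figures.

-1.3 K

Reference equilibrium: T_e = [S(1−α)/(4σ)]^(1/4) = 219.4 K.
TOA radiative forcing: ΔF = −S·Δα/4 = −747.0·(+0.017)/4 = -3.175 W m^-2.
The Planck feedback parameter is 4σT_e³ = 2.394 W m^-2/K.
ΔT₀ = ΔF/λ_P = -3.175/2.394 = -1.33 K.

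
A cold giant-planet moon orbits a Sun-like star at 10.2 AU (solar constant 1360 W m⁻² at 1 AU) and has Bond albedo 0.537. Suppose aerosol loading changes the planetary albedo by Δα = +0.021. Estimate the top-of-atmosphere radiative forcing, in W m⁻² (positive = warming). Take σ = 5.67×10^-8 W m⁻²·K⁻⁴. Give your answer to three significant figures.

Irradiance scales as 1/d², so S = 1360 W m⁻² × (1/10.2)² = 13.07 W m⁻².
TOA radiative forcing: ΔF = −S·Δα/4 = −13.07·(+0.021)/4 = -0.06863 W m⁻².

-0.0686 W m⁻²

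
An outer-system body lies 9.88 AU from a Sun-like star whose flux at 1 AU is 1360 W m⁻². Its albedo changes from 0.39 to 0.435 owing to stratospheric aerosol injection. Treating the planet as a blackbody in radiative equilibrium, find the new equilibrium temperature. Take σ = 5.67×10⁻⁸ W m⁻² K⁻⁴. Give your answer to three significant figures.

By the inverse-square law, S = 1360/9.88² = 13.93 W m⁻².
With the new albedo, S(1−α₂)/4 = 1.968 W m⁻², so T₂ = 76.76 K.

76.8 K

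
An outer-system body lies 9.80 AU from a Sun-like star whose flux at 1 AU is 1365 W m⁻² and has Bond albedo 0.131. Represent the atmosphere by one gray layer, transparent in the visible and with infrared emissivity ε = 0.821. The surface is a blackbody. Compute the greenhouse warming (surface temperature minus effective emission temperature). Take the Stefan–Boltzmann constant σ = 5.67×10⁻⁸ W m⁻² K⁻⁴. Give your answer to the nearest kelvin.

Flux at the orbit: S = 1365/(9.80)² = 14.21 W m⁻².
At the top of the atmosphere, σT_e⁴ = S(1−α)/4 = 3.088 W m⁻², giving T_e = 85.90 K.
For a single slab of emissivity ε, T_s⁴ = 2T_e⁴/(2−ε); thus T_s = 85.90·(1.696)^(1/4) = 98.04 K.
Greenhouse warming: T_s − T_e = 12.13 K.

12 K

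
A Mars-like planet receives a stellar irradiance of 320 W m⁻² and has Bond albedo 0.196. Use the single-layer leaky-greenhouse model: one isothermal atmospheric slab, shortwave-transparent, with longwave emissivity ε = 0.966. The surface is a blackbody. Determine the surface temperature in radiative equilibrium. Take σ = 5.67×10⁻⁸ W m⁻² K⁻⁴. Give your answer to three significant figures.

Effective emission temperature (TOA balance): σT_e⁴ = S(1−α)/4 = 64.32 W m⁻² → T_e = 183.5 K.
The surface balance (absorbed SW + ε·downward IR = σT_s⁴) with T_a⁴ = T_s⁴/2 reduces to T_s = T_e·[2/(2−ε)]^¼ = 216.4 K.

216 kelvin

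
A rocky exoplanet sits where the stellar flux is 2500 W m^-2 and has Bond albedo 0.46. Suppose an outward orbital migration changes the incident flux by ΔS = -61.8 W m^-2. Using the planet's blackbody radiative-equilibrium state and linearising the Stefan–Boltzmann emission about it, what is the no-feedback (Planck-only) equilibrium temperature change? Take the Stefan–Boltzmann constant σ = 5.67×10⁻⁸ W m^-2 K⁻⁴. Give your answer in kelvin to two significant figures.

-1.7 kelvin

Unperturbed T_e = [2500·(1−0.46)/(4σ)]^¼ = 277.8 K.
TOA radiative forcing: ΔF = (1−α)ΔS/4 = 0.54·(-61.8)/4 = -8.343 W m^-2.
The Planck feedback parameter is 4σT_e³ = 4.860 W m^-2/K.
ΔT₀ = ΔF/λ_P = -8.343/4.860 = -1.72 K.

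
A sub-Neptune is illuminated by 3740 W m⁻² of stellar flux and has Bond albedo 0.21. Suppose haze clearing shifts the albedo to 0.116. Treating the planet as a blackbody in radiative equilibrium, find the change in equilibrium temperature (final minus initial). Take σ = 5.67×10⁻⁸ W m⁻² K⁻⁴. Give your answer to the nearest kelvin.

Initial: T₁ = [S(1−0.21)/(4σ)]^(1/4) = 337.8 K.
Final:   T₂ = [S(1−0.116)/(4σ)]^(1/4) = 347.5 K.
Change: 347.5 − 337.8 = 9.630 K.

10 K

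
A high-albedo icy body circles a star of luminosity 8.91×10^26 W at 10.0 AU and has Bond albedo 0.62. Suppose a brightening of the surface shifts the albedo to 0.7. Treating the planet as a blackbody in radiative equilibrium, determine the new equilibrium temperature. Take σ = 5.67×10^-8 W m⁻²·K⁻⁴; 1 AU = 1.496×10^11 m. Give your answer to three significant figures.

80.5 K

Orbital distance: d = 10.0 AU = 1.496×10^12 m.
S = L/(4πd²) = 31.68 W m⁻².
New equilibrium: T₂ = [(1−0.7)·31.68/(4σ)]^(1/4) = 80.46 K.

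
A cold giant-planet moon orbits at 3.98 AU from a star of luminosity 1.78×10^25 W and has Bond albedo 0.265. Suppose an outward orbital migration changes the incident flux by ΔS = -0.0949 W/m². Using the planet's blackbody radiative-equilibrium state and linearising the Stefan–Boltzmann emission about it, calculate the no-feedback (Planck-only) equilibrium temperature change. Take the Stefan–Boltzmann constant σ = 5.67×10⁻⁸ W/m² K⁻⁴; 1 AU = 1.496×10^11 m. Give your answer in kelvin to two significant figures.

d = 3.98 × 1.496×10^11 m = 5.954×10^11 m.
S = L/(4πd²) = 3.996 W/m².
Unperturbed T_e = [3.996·(1−0.265)/(4σ)]^¼ = 59.99 K.
Only a fraction (1−α) is absorbed and it's spread over 4πR², so ΔF = (1−α)ΔS/4 = -0.01744 W/m².
Planck response: λ_P = 4σT_e³ = 4·5.67×10⁻⁸·(59.99)³ = 0.04896 W/m²/K.
Hence the no-feedback warming is ΔF/(4σT_e³) = -0.356 K.

-0.36 K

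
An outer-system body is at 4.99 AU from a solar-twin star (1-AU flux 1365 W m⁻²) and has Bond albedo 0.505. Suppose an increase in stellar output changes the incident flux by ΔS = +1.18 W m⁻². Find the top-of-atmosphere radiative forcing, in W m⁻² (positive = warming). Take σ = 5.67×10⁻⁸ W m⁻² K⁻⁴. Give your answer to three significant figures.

0.146 W m⁻²

By the inverse-square law, S = 1365/4.99² = 54.82 W m⁻².
TOA radiative forcing: ΔF = (1−α)ΔS/4 = 0.495·(+1.18)/4 = 0.1460 W m⁻².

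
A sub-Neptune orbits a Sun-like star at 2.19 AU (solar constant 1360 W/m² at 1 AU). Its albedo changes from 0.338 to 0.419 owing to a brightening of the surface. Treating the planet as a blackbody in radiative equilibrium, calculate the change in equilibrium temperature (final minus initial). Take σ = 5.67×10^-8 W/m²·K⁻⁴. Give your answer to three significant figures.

Flux at the orbit: S = 1360/(2.19)² = 283.6 W/m².
With α = 0.338, T₁ = 169.6 K.
Final:   T₂ = [S(1−0.419)/(4σ)]^(1/4) = 164.2 K.
ΔT = T₂ − T₁ = -5.445 K.

-5.45 K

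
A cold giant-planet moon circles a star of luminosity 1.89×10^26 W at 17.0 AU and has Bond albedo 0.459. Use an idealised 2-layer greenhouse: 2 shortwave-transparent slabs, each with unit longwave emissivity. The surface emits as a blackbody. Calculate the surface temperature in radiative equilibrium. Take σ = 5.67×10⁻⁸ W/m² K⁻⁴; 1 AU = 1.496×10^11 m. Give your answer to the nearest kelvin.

64 K

d = 17.0 × 1.496×10^11 m = 2.543×10^12 m.
Spreading L over a sphere of radius d: S = 1.89×10^26/(4π·2.54×10^12²) = 2.325 W/m².
Top-of-atmosphere balance: σT_e⁴ = S(1−α)/4 = 0.3145 W/m² → T_e = 48.53 K.
For an N-layer opaque stack, T_s⁴ = (N+1)T_e⁴, hence T_s = (3)^(1/4)×48.53 K = 63.87 K.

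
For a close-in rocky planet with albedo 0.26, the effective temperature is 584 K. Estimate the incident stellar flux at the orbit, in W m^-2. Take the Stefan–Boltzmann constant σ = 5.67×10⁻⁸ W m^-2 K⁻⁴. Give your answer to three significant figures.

From S(1−α)/4 = σT⁴: S = 4σT⁴/(1−α).
The emitted flux is σT⁴ = 6595 W m^-2.
So S = 4×6595/(1−0.26) = 35650 W m^-2.

35700 W m^-2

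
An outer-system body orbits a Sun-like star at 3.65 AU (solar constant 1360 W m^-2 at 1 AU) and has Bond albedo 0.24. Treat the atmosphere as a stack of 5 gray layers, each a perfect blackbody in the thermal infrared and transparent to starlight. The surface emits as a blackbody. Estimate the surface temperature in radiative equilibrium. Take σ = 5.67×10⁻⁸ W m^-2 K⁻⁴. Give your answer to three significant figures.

By the inverse-square law, S = 1360/3.65² = 102.1 W m^-2.
OLR = S(1−α)/4 = 19.40 W m^-2; the top layer radiates at T_e = 136.0 K.
For an N-layer opaque stack, T_s⁴ = (N+1)T_e⁴, hence T_s = (6)^(1/4)×136.0 K = 212.8 K.

213 kelvin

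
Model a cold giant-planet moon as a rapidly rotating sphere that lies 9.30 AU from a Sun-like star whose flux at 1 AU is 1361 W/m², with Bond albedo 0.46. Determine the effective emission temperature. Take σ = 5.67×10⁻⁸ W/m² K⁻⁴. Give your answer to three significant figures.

By the inverse-square law, S = 1361/9.30² = 15.74 W/m².
Averaging over the sphere, the absorbed flux is S(1−α)/4 = 2.124 W/m².
Set σT⁴ = 2.124 → T = (2.124/σ)^(1/4) = 78.24 K.

78.2 K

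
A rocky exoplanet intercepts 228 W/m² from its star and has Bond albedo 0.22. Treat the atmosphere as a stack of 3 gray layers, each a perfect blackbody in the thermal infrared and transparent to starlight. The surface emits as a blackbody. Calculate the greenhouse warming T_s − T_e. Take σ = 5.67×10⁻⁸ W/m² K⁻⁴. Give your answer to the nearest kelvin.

69 K

OLR = S(1−α)/4 = 44.46 W/m²; the top layer radiates at T_e = 167.3 K.
T_s = (N+1)^(1/4)·T_e = 236.7 K.
Warming: T_s − T_e = 69.31 K.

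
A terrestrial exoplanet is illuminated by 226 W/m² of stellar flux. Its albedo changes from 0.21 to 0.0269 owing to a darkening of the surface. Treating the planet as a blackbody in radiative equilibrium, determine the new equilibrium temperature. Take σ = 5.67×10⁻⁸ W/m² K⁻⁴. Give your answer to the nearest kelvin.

176 K

New equilibrium: T₂ = [(1−0.0269)·226.0/(4σ)]^(1/4) = 176.5 K.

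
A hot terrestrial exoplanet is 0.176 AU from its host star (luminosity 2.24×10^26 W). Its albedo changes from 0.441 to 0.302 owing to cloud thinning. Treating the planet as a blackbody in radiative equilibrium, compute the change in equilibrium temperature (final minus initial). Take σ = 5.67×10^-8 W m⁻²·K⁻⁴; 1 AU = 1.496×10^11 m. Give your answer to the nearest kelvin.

29 K

Orbital distance: d = 0.176 AU = 2.633×10^10 m.
S = L/(4πd²) = 25710 W m⁻².
With α = 0.441, T₁ = 501.7 K.
After:  T₂ = [25710·0.698/(4σ)]^(1/4) = 530.4 K.
Change: 530.4 − 501.7 = 28.64 K.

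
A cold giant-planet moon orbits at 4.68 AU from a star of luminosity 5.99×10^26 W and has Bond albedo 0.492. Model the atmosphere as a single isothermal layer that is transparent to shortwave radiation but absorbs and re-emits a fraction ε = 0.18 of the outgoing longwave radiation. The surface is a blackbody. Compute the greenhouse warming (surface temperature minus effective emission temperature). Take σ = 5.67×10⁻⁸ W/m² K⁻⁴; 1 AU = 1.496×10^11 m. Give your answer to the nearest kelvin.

d = 4.68 × 1.496×10^11 m = 7.001×10^11 m.
Spreading L over a sphere of radius d: S = 5.99×10^26/(4π·7.00×10^11²) = 97.24 W/m².
The planet radiates to space at T_e = [S(1−α)/(4σ)]^(1/4) = 121.5 K.
For a single slab of emissivity ε, T_s⁴ = 2T_e⁴/(2−ε); thus T_s = 121.5·(1.099)^(1/4) = 124.4 K.
Greenhouse warming: T_s − T_e = 2.898 K.

3 kelvin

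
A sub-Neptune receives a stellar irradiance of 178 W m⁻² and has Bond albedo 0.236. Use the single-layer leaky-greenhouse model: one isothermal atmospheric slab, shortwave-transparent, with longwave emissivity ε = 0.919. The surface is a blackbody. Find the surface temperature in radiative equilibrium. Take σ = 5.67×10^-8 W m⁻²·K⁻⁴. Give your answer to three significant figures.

183 K

At the top of the atmosphere, σT_e⁴ = S(1−α)/4 = 34.00 W m⁻², giving T_e = 156.5 K.
The surface balance (absorbed SW + ε·downward IR = σT_s⁴) with T_a⁴ = T_s⁴/2 reduces to T_s = T_e·[2/(2−ε)]^¼ = 182.5 K.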